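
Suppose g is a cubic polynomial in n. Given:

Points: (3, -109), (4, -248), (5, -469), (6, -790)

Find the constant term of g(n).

Write g(n) = an³ + bn² + cn + d; the 4 given values yield a linear system in the 4 coefficients.
Solving, g(n) = -3n³ - 5n² + 7n - 4.
The constant term is g(0) = -4.

-4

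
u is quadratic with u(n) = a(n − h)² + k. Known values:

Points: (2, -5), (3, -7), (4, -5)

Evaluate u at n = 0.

11

First differences -2, 2; second difference 4 = 2a, so a = 2.
Expanding, the n-coefficient is −2ah = -4h; matching it to the data gives h = 3, and then k = -7.
So u(n) = 2(n − 3)² − 7.
u(0) = 2·(-3)² − 7 = 11.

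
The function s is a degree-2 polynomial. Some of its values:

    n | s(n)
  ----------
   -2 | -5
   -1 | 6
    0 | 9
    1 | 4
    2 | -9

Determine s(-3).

First differences: 11, 3, -5, -13. Second differences: -8, -8, -8.
Level-2 differences are constant, so s has degree 2.
Fitting a degree-2 polynomial gives s(n) = -4n² - n + 9.
Then s(-3) = -24.

-24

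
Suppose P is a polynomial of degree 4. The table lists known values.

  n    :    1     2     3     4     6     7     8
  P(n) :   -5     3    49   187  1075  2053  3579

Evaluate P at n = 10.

8995

Write P(n) = an^4 + bn³ + cn² + dn + e; the 7 given values yield a linear system in the 5 coefficients.
Solving, P(n) = n^4 - n³ - 5.
Then P(10) = 8995.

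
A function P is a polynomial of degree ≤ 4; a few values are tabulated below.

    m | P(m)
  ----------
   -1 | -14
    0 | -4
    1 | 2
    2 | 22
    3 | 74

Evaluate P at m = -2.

Write P(m) = am^4 + bm³ + cm² + dm + e; the 5 given values yield a linear system in the 5 coefficients.
Solving, the leading coefficient vanishes, and P(m) = 3m³ - 2m² + 5m - 4.
Then P(-2) = -46.

-46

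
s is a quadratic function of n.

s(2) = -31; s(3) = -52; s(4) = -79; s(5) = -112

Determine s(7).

-196

Write s(n) = an² + bn + c; the 4 given values yield a linear system in the 3 coefficients.
Solving, s(n) = -3n² - 6n - 7.
Then s(7) = -196.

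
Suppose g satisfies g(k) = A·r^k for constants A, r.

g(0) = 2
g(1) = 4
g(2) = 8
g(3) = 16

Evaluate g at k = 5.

64

Consecutive ratio: 4/2 = 2, and 8/4 = 2, so r = 2.
Then A·2^0 = 2 gives A = 2, and g(k) = 2·2^k.
g(5) = 2·2^5 = 64.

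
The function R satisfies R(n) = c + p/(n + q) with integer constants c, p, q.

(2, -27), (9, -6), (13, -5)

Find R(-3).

(R(n) − c)(n + q) = p for each data point; the three points give a linear system in c and q, then p follows.
Solving: c = -3, q = -1, p = -24, so R(n) = -3 − 24/(n − 1).
Then R(-3) = -3 − 24/(-4) = 3.

3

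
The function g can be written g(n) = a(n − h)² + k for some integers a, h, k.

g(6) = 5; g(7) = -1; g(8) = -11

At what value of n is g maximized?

5

First differences -6, -10; second difference -4 = 2a, so a = -2.
Expanding, the n-coefficient is −2ah = 4h; matching it to the data gives h = 5, and then k = 7.
So g(n) = -2(n − 5)² + 7.
Hence h = 5.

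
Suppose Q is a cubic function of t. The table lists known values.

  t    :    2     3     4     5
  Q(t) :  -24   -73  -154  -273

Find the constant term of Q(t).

2

Write Q(t) = at³ + bt² + ct + d; the 4 given values yield a linear system in the 4 coefficients.
Solving, Q(t) = -t³ - 7t² + 5t + 2.
The constant term is Q(0) = 2.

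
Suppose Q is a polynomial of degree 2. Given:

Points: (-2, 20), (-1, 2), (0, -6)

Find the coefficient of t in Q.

Write Q(t) = at² + bt + c; the 3 given values yield a linear system in the 3 coefficients.
Solving, Q(t) = 5t² - 3t - 6.
The coefficient of t is -3.

-3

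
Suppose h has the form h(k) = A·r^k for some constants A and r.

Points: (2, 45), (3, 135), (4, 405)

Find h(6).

3645

Consecutive ratio: 135/45 = 3, and 405/135 = 3, so r = 3.
Then A·3^2 = 45 gives A = 5, and h(k) = 5·3^k.
h(6) = 5·3^6 = 3645.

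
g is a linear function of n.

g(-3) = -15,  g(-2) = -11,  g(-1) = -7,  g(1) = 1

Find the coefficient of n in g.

Write g(n) = an + b; the 4 given values yield a linear system in the 2 coefficients.
Solving, g(n) = 4n - 3.
The coefficient of n is 4.

4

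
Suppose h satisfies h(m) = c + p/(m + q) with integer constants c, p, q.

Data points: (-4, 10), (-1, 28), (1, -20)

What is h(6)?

(h(m) − c)(m + q) = p for each data point; the three points give a linear system in c and q, then p follows.
Solving: c = 4, q = 0, p = -24, so h(m) = 4 − 24/(m + 0).
Then h(6) = 4 − 24/6 = 0.

0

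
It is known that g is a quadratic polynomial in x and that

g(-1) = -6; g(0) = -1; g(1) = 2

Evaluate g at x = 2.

3

Write g(x) = ax² + bx + c; the 3 given values yield a linear system in the 3 coefficients.
Solving, g(x) = -x² + 4x - 1.
Then g(2) = 3.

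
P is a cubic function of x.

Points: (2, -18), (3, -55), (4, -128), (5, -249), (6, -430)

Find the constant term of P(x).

First differences: -37, -73, -121, -181. Second differences: -36, -48, -60. Third differences: -12, -12.
Level-3 differences are constant, so P has degree 3.
Fitting a degree-3 polynomial gives P(x) = -2x³ + x - 4.
The constant term is P(0) = -4.

-4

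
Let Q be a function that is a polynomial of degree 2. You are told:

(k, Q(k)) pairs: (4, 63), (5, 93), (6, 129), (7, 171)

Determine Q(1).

Write Q(k) = ak² + bk + c; the 4 given values yield a linear system in the 3 coefficients.
Solving, Q(k) = 3k² + 3k + 3.
Then Q(1) = 9.

9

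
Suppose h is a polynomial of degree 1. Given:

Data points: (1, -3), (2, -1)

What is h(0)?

-5

Write h(k) = ak + b; the 2 given values yield a linear system in the 2 coefficients.
Solving, h(k) = 2k - 5.
Then h(0) = -5.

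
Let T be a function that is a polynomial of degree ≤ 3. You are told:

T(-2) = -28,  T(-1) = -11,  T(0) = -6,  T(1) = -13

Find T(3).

-63

Write T(k) = ak³ + bk² + ck + d; the 4 given values yield a linear system in the 4 coefficients.
Solving, the leading coefficient vanishes, and T(k) = -6k² - k - 6.
Then T(3) = -63.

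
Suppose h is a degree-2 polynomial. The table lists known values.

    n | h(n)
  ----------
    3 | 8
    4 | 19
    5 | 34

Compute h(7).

Write h(n) = an² + bn + c; the 3 given values yield a linear system in the 3 coefficients.
Solving, h(n) = 2n² - 3n - 1.
Then h(7) = 76.

76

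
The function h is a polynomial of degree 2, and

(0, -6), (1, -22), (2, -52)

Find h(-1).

Write h(t) = at² + bt + c; the 3 given values yield a linear system in the 3 coefficients.
Solving, h(t) = -7t² - 9t - 6.
Then h(-1) = -4.

-4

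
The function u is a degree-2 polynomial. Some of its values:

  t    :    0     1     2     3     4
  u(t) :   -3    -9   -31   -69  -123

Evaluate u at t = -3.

First differences: -6, -22, -38, -54. Second differences: -16, -16, -16.
Level-2 differences are constant, so u has degree 2.
Fitting a degree-2 polynomial gives u(t) = -8t² + 2t - 3.
Then u(-3) = -81.

-81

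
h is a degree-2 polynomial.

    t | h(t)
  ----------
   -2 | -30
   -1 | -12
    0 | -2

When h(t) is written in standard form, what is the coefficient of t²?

Write h(t) = at² + bt + c; the 3 given values yield a linear system in the 3 coefficients.
Solving, h(t) = -4t² + 6t - 2.
The coefficient of t² is -4.

-4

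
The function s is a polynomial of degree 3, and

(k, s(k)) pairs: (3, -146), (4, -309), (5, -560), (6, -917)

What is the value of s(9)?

-2804

Write s(k) = ak³ + bk² + ck + d; the 4 given values yield a linear system in the 4 coefficients.
Solving, s(k) = -3k³ - 8k² + 4k - 5.
Then s(9) = -2804.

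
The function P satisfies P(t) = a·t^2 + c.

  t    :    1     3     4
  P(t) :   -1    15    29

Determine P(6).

From P(1) = -1 and P(3) = 15: 1a + c = -1 and 9a + c = 15.
Subtracting: 8a = 16, so a = 2; then c = -1 − 2·1 = -3.
So P(t) = 2t² − 3, and P(6) = 69.

69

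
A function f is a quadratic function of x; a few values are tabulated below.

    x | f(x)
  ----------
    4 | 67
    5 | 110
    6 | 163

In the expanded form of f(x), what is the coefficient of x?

Write f(x) = ax² + bx + c; the 3 given values yield a linear system in the 3 coefficients.
Solving, f(x) = 5x² - 2x - 5.
The coefficient of x is -2.

-2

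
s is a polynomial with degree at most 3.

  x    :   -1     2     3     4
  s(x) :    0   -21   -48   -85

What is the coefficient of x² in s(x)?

-5

Write s(x) = ax³ + bx² + cx + d; the 4 given values yield a linear system in the 4 coefficients.
Solving, the leading coefficient vanishes, and s(x) = -5x² - 2x + 3.
The coefficient of x² is -5.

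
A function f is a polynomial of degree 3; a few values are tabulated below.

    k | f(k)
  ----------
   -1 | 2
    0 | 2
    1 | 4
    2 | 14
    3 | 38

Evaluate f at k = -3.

-16

First differences: 0, 2, 10, 24. Second differences: 2, 8, 14. Third differences: 6, 6.
Level-3 differences are constant, so f has degree 3.
Fitting a degree-3 polynomial gives f(k) = k³ + k² + 2.
Then f(-3) = -16.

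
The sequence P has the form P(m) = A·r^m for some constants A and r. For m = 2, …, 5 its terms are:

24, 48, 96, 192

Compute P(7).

768

Consecutive ratio: 48/24 = 2, and 96/48 = 2, so r = 2.
Then A·2^2 = 24 gives A = 6, and P(m) = 6·2^m.
P(7) = 6·2^7 = 768.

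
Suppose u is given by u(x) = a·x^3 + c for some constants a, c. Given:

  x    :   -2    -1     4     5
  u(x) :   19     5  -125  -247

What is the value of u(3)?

-51

From u(-2) = 19 and u(-1) = 5: -8a + c = 19 and -1a + c = 5.
Subtracting: 7a = -14, so a = -2; then c = 19 − (-2)·(-8) = 3.
So u(x) = -2x³ + 3, and u(3) = -51.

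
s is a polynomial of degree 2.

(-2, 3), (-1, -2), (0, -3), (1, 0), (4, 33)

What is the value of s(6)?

75

Write s(t) = at² + bt + c; the 5 given values yield a linear system in the 3 coefficients.
Solving, s(t) = 2t² + t - 3.
Then s(6) = 75.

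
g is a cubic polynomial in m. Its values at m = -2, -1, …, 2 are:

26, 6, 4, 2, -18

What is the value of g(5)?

-366

First differences: -20, -2, -2, -20. Second differences: 18, 0, -18. Third differences: -18, -18.
Level-3 differences are constant, so g has degree 3.
Fitting a degree-3 polynomial gives g(m) = -3m³ + m + 4.
Then g(5) = -366.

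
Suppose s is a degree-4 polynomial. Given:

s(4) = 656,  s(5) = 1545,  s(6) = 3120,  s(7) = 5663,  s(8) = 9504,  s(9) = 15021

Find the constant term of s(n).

0

First differences: 889, 1575, 2543, 3841, 5517. Second differences: 686, 968, 1298, 1676. Third differences: 282, 330, 378. Fourth differences: 48, 48.
Level-4 differences are constant, so s has degree 4.
Fitting a degree-4 polynomial gives s(n) = 2n^4 + 3n³ - 4n² + 4n.
The constant term is s(0) = 0.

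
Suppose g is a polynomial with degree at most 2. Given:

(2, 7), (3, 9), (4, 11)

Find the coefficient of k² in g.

0

Write g(k) = ak² + bk + c; the 3 given values yield a linear system in the 3 coefficients.
Solving, the leading coefficient vanishes, and g(k) = 2k + 3.
The coefficient of k² is 0.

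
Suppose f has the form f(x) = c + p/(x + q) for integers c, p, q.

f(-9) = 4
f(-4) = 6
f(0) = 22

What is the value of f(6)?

(f(x) − c)(x + q) = p for each data point; the three points give a linear system in c and q, then p follows.
Solving: c = 2, q = -1, p = -20, so f(x) = 2 − 20/(x − 1).
Then f(6) = 2 − 20/5 = -2.

-2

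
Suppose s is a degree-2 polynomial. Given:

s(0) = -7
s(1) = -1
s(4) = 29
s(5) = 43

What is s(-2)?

-13

Write s(m) = am² + bm + c; the 4 given values yield a linear system in the 3 coefficients.
Solving, s(m) = m² + 5m - 7.
Then s(-2) = -13.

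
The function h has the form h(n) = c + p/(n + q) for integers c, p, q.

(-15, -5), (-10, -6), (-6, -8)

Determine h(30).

-2

(h(n) − c)(n + q) = p for each data point; the three points give a linear system in c and q, then p follows.
Solving: c = -3, q = 0, p = 30, so h(n) = -3 + 30/(n + 0).
Then h(30) = -3 + 30/30 = -2.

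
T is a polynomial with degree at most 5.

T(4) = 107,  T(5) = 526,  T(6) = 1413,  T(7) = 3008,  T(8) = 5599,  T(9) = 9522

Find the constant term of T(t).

First differences: 419, 887, 1595, 2591, 3923. Second differences: 468, 708, 996, 1332. Third differences: 240, 288, 336. Fourth differences: 48, 48.
Level-4 differences are constant, so T has degree 4.
Fitting a degree-4 polynomial gives T(t) = 2t^4 - 4t³ - 8t² - 3t - 9.
The constant term is T(0) = -9.

-9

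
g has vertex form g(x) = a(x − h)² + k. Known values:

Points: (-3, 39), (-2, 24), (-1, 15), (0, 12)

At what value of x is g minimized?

First differences -15, -9, -3; second difference 6 = 2a, so a = 3.
Expanding, the x-coefficient is −2ah = -6h; matching it to the data gives h = 0, and then k = 12.
So g(x) = 3(x + 0)² + 12.
Hence h = 0.

0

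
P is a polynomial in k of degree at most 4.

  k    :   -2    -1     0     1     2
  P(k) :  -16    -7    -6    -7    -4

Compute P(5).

First differences: 9, 1, -1, 3. Second differences: -8, -2, 4. Third differences: 6, 6.
Level-3 differences are constant, so P has degree 3.
Fitting a degree-3 polynomial gives P(k) = k³ - k² - k - 6.
Then P(5) = 89.

89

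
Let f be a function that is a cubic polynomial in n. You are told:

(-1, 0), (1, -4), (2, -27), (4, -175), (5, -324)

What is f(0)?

1

Write f(n) = an³ + bn² + cn + d; the 5 given values yield a linear system in the 4 coefficients.
Solving, f(n) = -2n³ - 3n² + 1.
The constant term is f(0) = 1.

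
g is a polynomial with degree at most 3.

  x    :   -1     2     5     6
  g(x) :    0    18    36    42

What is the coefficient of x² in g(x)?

0

Write g(x) = ax³ + bx² + cx + d; the 4 given values yield a linear system in the 4 coefficients.
Solving, the top 2 coefficients vanish, and g(x) = 6x + 6.
The coefficient of x² is 0.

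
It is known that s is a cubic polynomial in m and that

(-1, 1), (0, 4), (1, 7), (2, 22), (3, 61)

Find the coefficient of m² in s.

Write s(m) = am³ + bm² + cm + d; the 5 given values yield a linear system in the 4 coefficients.
Solving, s(m) = 2m³ + m + 4.
The coefficient of m² is 0.

0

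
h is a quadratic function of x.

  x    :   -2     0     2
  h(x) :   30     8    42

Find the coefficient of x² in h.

7

Write h(x) = ax² + bx + c; the 3 given values yield a linear system in the 3 coefficients.
Solving, h(x) = 7x² + 3x + 8.
The coefficient of x² is 7.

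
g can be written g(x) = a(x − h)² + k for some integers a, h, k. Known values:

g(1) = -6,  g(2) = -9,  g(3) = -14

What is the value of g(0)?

First differences -3, -5; second difference -2 = 2a, so a = -1.
Expanding, the x-coefficient is −2ah = 2h; matching it to the data gives h = 0, and then k = -5.
So g(x) = -1(x + 0)² − 5.
g(0) = -1·0² − 5 = -5.

-5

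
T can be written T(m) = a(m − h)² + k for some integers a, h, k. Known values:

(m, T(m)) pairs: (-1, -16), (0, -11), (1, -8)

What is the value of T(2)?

-7

First differences 5, 3; second difference -2 = 2a, so a = -1.
Expanding, the m-coefficient is −2ah = 2h; matching it to the data gives h = 2, and then k = -7.
So T(m) = -1(m − 2)² − 7.
T(2) = -1·0² − 7 = -7.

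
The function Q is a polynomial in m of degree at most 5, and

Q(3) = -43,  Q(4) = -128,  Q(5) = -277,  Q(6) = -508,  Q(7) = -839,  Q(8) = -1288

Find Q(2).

-4

First differences: -85, -149, -231, -331, -449. Second differences: -64, -82, -100, -118. Third differences: -18, -18, -18.
Level-3 differences are constant, so Q has degree 3.
Fitting a degree-3 polynomial gives Q(m) = -3m³ + 4m² - 2m + 8.
Then Q(2) = -4.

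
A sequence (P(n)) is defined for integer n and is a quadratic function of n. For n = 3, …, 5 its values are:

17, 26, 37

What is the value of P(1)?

Write P(n) = an² + bn + c; the 3 given values yield a linear system in the 3 coefficients.
Solving, P(n) = n² + 2n + 2.
Then P(1) = 5.

5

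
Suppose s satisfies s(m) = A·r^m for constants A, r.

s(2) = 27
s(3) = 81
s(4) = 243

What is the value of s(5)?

729

Consecutive ratio: 81/27 = 3, and 243/81 = 3, so r = 3.
Then A·3^2 = 27 gives A = 3, and s(m) = 3·3^m.
s(5) = 3·3^5 = 729.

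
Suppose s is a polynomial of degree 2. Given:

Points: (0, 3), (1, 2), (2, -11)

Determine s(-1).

Write s(k) = ak² + bk + c; the 3 given values yield a linear system in the 3 coefficients.
Solving, s(k) = -6k² + 5k + 3.
Then s(-1) = -8.

-8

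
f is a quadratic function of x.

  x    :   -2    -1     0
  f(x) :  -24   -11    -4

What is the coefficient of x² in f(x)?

-3

Write f(x) = ax² + bx + c; the 3 given values yield a linear system in the 3 coefficients.
Solving, f(x) = -3x² + 4x - 4.
The coefficient of x² is -3.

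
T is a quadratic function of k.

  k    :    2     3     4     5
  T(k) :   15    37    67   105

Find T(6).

Write T(k) = ak² + bk + c; the 4 given values yield a linear system in the 3 coefficients.
Solving, T(k) = 4k² + 2k - 5.
Then T(6) = 151.

151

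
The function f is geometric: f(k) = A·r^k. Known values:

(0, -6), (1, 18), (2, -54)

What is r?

-3

Consecutive ratio: 18/(-6) = -3, and -54/18 = -3, so r = -3.
Then A·(-3)^0 = -6 gives A = -6, and f(k) = -6·(-3)^k.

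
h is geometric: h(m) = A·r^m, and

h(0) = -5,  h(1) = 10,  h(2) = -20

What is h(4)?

-80

Consecutive ratio: 10/(-5) = -2, and -20/10 = -2, so r = -2.
Then A·(-2)^0 = -5 gives A = -5, and h(m) = -5·(-2)^m.
h(4) = -5·(-2)^4 = -80.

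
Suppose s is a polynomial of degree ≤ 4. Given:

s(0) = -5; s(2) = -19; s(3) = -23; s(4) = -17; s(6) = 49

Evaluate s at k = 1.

-11

Write s(k) = ak^4 + bk³ + ck² + dk + e; the 5 given values yield a linear system in the 5 coefficients.
Solving, the leading coefficient vanishes, and s(k) = k³ - 4k² - 3k - 5.
Then s(1) = -11.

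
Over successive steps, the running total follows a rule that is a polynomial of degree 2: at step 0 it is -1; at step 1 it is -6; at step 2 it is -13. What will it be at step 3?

-22

Write the value at x as P(x).
Write P(x) = ax² + bx + c; the 3 given values yield a linear system in the 3 coefficients.
Solving, P(x) = -x² - 4x - 1.
Then P(3) = -22.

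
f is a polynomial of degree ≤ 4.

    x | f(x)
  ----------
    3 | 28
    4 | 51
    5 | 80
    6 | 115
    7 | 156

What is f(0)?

-5

First differences: 23, 29, 35, 41. Second differences: 6, 6, 6.
Level-2 differences are constant, so f has degree 2.
Fitting a degree-2 polynomial gives f(x) = 3x² + 2x - 5.
The constant term is f(0) = -5.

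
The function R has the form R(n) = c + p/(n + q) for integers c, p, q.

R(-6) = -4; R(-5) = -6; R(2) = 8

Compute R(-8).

-2

(R(n) − c)(n + q) = p for each data point; the three points give a linear system in c and q, then p follows.
Solving: c = 2, q = 2, p = 24, so R(n) = 2 + 24/(n + 2).
Then R(-8) = 2 + 24/(-6) = -2.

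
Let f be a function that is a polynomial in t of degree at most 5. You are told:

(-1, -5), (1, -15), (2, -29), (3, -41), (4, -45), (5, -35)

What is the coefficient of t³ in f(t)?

Write f(t) = at^5 + bt^4 + ct³ + dt² + et + p; the 6 given values yield a linear system in the 6 coefficients.
Solving, the top 2 coefficients vanish, and f(t) = t³ - 5t² - 6t - 5.
The coefficient of t³ is 1.

1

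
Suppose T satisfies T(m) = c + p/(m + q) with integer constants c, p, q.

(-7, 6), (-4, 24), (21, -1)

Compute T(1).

(T(m) − c)(m + q) = p for each data point; the three points give a linear system in c and q, then p follows.
Solving: c = 0, q = 3, p = -24, so T(m) = -24/(m + 3).
Then T(1) = 0 − 24/4 = -6.

-6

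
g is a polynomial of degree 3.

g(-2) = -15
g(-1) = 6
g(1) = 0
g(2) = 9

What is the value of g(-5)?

-390

Write g(n) = an³ + bn² + cn + d; the 4 given values yield a linear system in the 4 coefficients.
Solving, g(n) = 3n³ - 2n² - 6n + 5.
Then g(-5) = -390.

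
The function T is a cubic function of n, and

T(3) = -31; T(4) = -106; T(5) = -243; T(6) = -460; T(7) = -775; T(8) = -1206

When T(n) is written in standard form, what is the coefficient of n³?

-3

First differences: -75, -137, -217, -315, -431. Second differences: -62, -80, -98, -116. Third differences: -18, -18, -18.
Level-3 differences are constant, so T has degree 3.
Fitting a degree-3 polynomial gives T(n) = -3n³ + 5n² + n + 2.
The coefficient of n³ is -3.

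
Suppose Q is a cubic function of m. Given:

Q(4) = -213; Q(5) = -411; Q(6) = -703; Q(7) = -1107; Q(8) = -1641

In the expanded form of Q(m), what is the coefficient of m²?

Write Q(m) = am³ + bm² + cm + d; the 5 given values yield a linear system in the 4 coefficients.
Solving, Q(m) = -3m³ - 2m² + 3m - 1.
The coefficient of m² is -2.

-2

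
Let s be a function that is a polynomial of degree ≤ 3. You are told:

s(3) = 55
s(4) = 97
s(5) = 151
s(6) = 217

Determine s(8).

First differences: 42, 54, 66. Second differences: 12, 12.
Level-2 differences are constant, so s has degree 2.
Fitting a degree-2 polynomial gives s(m) = 6m² + 1.
Then s(8) = 385.

385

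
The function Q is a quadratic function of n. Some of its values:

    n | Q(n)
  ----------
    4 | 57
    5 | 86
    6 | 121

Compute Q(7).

162

Write Q(n) = an² + bn + c; the 3 given values yield a linear system in the 3 coefficients.
Solving, Q(n) = 3n² + 2n + 1.
Then Q(7) = 162.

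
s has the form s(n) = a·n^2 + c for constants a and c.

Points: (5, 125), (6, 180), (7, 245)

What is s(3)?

45

From s(5) = 125 and s(6) = 180: 25a + c = 125 and 36a + c = 180.
Subtracting: 11a = 55, so a = 5; then c = 125 − 5·25 = 0.
So s(n) = 5n² + 0, and s(3) = 45.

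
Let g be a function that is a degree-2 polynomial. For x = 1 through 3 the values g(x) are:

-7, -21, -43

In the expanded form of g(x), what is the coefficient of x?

Write g(x) = ax² + bx + c; the 3 given values yield a linear system in the 3 coefficients.
Solving, g(x) = -4x² - 2x - 1.
The coefficient of x is -2.

-2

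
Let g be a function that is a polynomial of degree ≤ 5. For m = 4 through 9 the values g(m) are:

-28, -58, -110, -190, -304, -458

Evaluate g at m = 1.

-10

First differences: -30, -52, -80, -114, -154. Second differences: -22, -28, -34, -40. Third differences: -6, -6, -6.
Level-3 differences are constant, so g has degree 3.
Fitting a degree-3 polynomial gives g(m) = -m³ + 4m² - 5m - 8.
Then g(1) = -10.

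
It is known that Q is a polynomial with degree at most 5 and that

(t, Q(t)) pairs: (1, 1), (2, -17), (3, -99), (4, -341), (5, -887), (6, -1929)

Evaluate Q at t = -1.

-11

Write Q(t) = at^5 + bt^4 + ct³ + dt² + et + p; the 6 given values yield a linear system in the 6 coefficients.
Solving, the leading coefficient vanishes, and Q(t) = -2t^4 + 4t³ - 6t² + 2t + 3.
Then Q(-1) = -11.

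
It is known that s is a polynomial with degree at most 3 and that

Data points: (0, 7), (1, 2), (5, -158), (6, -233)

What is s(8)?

-425

Write s(m) = am³ + bm² + cm + d; the 4 given values yield a linear system in the 4 coefficients.
Solving, the leading coefficient vanishes, and s(m) = -7m² + 2m + 7.
Then s(8) = -425.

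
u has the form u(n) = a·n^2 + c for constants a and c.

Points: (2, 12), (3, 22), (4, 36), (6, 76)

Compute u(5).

54

From u(2) = 12 and u(3) = 22: 4a + c = 12 and 9a + c = 22.
Subtracting: 5a = 10, so a = 2; then c = 12 − 2·4 = 4.
So u(n) = 2n² + 4, and u(5) = 54.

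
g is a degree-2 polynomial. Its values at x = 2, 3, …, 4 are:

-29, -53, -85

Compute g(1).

Write g(x) = ax² + bx + c; the 3 given values yield a linear system in the 3 coefficients.
Solving, g(x) = -4x² - 4x - 5.
Then g(1) = -13.

-13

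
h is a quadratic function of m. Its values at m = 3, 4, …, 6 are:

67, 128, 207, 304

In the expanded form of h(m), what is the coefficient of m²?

First differences: 61, 79, 97. Second differences: 18, 18.
Level-2 differences are constant, so h has degree 2.
Fitting a degree-2 polynomial gives h(m) = 9m² - 2m - 8.
The coefficient of m² is 9.

9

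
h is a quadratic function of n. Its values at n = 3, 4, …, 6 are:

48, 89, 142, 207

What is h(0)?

-3

Write h(n) = an² + bn + c; the 4 given values yield a linear system in the 3 coefficients.
Solving, h(n) = 6n² - n - 3.
The constant term is h(0) = -3.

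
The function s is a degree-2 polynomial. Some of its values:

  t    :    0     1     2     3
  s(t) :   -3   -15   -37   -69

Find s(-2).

First differences: -12, -22, -32. Second differences: -10, -10.
Level-2 differences are constant, so s has degree 2.
Fitting a degree-2 polynomial gives s(t) = -5t² - 7t - 3.
Then s(-2) = -9.

-9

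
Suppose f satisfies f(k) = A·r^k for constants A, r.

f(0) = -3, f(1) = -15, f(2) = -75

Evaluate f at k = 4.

Consecutive ratio: -15/(-3) = 5, and -75/(-15) = 5, so r = 5.
Then A·5^0 = -3 gives A = -3, and f(k) = -3·5^k.
f(4) = -3·5^4 = -1875.

-1875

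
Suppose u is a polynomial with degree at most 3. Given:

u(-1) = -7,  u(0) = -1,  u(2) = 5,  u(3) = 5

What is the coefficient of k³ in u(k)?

0

Write u(k) = ak³ + bk² + ck + d; the 4 given values yield a linear system in the 4 coefficients.
Solving, the leading coefficient vanishes, and u(k) = -k² + 5k - 1.
The coefficient of k³ is 0.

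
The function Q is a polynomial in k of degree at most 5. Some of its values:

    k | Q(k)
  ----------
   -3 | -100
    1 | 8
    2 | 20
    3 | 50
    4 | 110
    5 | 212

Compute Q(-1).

Write Q(k) = ak^5 + bk^4 + ck³ + dk² + ek + p; the 6 given values yield a linear system in the 6 coefficients.
Solving, the top 2 coefficients vanish, and Q(k) = 2k³ - 3k² + 7k + 2.
Then Q(-1) = -10.

-10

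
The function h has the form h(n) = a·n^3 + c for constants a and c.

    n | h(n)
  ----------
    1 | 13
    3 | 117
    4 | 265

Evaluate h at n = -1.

5

From h(1) = 13 and h(3) = 117: 1a + c = 13 and 27a + c = 117.
Subtracting: 26a = 104, so a = 4; then c = 13 − 4·1 = 9.
So h(n) = 4n³ + 9, and h(-1) = 5.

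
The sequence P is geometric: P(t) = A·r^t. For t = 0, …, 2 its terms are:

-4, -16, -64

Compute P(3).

Consecutive ratio: -16/(-4) = 4, and -64/(-16) = 4, so r = 4.
Then A·4^0 = -4 gives A = -4, and P(t) = -4·4^t.
P(3) = -4·4^3 = -256.

-256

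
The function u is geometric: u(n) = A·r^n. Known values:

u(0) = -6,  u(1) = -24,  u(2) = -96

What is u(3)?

-384

Consecutive ratio: -24/(-6) = 4, and -96/(-24) = 4, so r = 4.
Then A·4^0 = -6 gives A = -6, and u(n) = -6·4^n.
u(3) = -6·4^3 = -384.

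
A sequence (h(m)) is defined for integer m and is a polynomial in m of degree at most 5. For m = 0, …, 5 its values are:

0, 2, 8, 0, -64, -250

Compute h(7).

First differences: 2, 6, -8, -64, -186. Second differences: 4, -14, -56, -122. Third differences: -18, -42, -66. Fourth differences: -24, -24.
Level-4 differences are constant, so h has degree 4.
Fitting a degree-4 polynomial gives h(m) = -m^4 + 3m³.
Then h(7) = -1372.

-1372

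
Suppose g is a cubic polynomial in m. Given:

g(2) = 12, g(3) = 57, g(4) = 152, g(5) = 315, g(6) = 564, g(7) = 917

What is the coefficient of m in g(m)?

First differences: 45, 95, 163, 249, 353. Second differences: 50, 68, 86, 104. Third differences: 18, 18, 18.
Level-3 differences are constant, so g has degree 3.
Fitting a degree-3 polynomial gives g(m) = 3m³ - 2m² - 2m.
The coefficient of m is -2.

-2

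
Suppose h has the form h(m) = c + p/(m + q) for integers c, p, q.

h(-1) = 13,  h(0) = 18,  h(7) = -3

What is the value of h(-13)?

5

(h(m) − c)(m + q) = p for each data point; the three points give a linear system in c and q, then p follows.
Solving: c = 3, q = -2, p = -30, so h(m) = 3 − 30/(m − 2).
Then h(-13) = 3 − 30/(-15) = 5.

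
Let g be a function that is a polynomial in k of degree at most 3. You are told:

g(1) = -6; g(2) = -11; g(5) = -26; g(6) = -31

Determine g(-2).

9

Write g(k) = ak³ + bk² + ck + d; the 4 given values yield a linear system in the 4 coefficients.
Solving, the top 2 coefficients vanish, and g(k) = -5k - 1.
Then g(-2) = 9.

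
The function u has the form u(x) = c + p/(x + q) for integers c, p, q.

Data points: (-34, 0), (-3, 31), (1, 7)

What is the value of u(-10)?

(u(x) − c)(x + q) = p for each data point; the three points give a linear system in c and q, then p follows.
Solving: c = 1, q = 4, p = 30, so u(x) = 1 + 30/(x + 4).
Then u(-10) = 1 + 30/(-6) = -4.

-4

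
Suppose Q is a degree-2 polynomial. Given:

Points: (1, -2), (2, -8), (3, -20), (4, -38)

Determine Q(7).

-128

First differences: -6, -12, -18. Second differences: -6, -6.
Level-2 differences are constant, so Q has degree 2.
Fitting a degree-2 polynomial gives Q(n) = -3n² + 3n - 2.
Then Q(7) = -128.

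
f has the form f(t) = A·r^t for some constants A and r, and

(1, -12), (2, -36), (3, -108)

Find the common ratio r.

Consecutive ratio: -36/(-12) = 3, and -108/(-36) = 3, so r = 3.
Then A·3^1 = -12 gives A = -4, and f(t) = -4·3^t.

3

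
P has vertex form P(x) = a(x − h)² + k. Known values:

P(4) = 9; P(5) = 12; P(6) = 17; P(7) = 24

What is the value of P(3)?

First differences 3, 5, 7; second difference 2 = 2a, so a = 1.
Expanding, the x-coefficient is −2ah = -2h; matching it to the data gives h = 3, and then k = 8.
So P(x) = 1(x − 3)² + 8.
P(3) = 1·0² + 8 = 8.

8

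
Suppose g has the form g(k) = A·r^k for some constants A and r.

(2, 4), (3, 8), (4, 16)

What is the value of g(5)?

32

Consecutive ratio: 8/4 = 2, and 16/8 = 2, so r = 2.
Then A·2^2 = 4 gives A = 1, and g(k) = 1·2^k.
g(5) = 1·2^5 = 32.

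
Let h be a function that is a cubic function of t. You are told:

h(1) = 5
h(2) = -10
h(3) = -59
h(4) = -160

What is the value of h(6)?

-590

Write h(t) = at³ + bt² + ct + d; the 4 given values yield a linear system in the 4 coefficients.
Solving, h(t) = -3t³ + t² + 3t + 4.
Then h(6) = -590.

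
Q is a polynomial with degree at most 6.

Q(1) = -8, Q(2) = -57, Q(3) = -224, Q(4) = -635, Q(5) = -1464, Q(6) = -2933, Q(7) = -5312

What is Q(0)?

1

First differences: -49, -167, -411, -829, -1469, -2379. Second differences: -118, -244, -418, -640, -910. Third differences: -126, -174, -222, -270. Fourth differences: -48, -48, -48.
Level-4 differences are constant, so Q has degree 4.
Fitting a degree-4 polynomial gives Q(k) = -2k^4 - k³ - 3k² - 3k + 1.
The constant term is Q(0) = 1.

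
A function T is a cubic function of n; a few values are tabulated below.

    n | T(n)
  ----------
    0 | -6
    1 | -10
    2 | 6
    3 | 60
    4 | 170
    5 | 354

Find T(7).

1016

Write T(n) = an³ + bn² + cn + d; the 6 given values yield a linear system in the 4 coefficients.
Solving, T(n) = 3n³ + n² - 8n - 6.
Then T(7) = 1016.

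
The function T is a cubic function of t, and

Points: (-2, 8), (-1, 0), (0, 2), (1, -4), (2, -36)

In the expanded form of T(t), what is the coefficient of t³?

First differences: -8, 2, -6, -32. Second differences: 10, -8, -26. Third differences: -18, -18.
Level-3 differences are constant, so T has degree 3.
Fitting a degree-3 polynomial gives T(t) = -3t³ - 4t² + t + 2.
The coefficient of t³ is -3.

-3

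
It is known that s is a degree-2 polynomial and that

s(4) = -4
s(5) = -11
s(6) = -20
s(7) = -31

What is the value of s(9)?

First differences: -7, -9, -11. Second differences: -2, -2.
Level-2 differences are constant, so s has degree 2.
Fitting a degree-2 polynomial gives s(m) = -m² + 2m + 4.
Then s(9) = -59.

-59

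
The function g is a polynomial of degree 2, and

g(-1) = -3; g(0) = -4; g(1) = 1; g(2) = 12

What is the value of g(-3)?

17

First differences: -1, 5, 11. Second differences: 6, 6.
Level-2 differences are constant, so g has degree 2.
Fitting a degree-2 polynomial gives g(n) = 3n² + 2n - 4.
Then g(-3) = 17.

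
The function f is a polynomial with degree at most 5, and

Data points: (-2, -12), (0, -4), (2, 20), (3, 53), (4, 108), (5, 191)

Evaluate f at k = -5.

Write f(k) = ak^5 + bk^4 + ck³ + dk² + ek + p; the 6 given values yield a linear system in the 6 coefficients.
Solving, the top 2 coefficients vanish, and f(k) = k³ + 2k² + 4k - 4.
Then f(-5) = -99.

-99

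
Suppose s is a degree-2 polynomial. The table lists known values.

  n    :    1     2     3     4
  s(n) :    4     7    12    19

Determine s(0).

First differences: 3, 5, 7. Second differences: 2, 2.
Level-2 differences are constant, so s has degree 2.
Fitting a degree-2 polynomial gives s(n) = n² + 3.
Then s(0) = 3.

3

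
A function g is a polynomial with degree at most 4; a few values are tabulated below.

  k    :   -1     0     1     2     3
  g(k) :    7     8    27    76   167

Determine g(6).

First differences: 1, 19, 49, 91. Second differences: 18, 30, 42. Third differences: 12, 12.
Level-3 differences are constant, so g has degree 3.
Fitting a degree-3 polynomial gives g(k) = 2k³ + 9k² + 8k + 8.
Then g(6) = 812.

812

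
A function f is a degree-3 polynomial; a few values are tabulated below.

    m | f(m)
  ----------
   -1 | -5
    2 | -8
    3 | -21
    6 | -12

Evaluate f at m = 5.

Write f(m) = am³ + bm² + cm + d; the 4 given values yield a linear system in the 4 coefficients.
Solving, f(m) = m³ - 7m² + 3m + 6.
Then f(5) = -29.

-29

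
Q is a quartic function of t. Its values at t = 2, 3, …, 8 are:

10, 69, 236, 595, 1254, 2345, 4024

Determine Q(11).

First differences: 59, 167, 359, 659, 1091, 1679. Second differences: 108, 192, 300, 432, 588. Third differences: 84, 108, 132, 156. Fourth differences: 24, 24, 24.
Level-4 differences are constant, so Q has degree 4.
Fitting a degree-4 polynomial gives Q(t) = t^4 - t² - t.
Then Q(11) = 14509.

14509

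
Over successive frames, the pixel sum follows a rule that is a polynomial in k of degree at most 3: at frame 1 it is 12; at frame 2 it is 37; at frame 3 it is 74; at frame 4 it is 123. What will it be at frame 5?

Write the value at k as T(k).
Write T(k) = ak³ + bk² + ck + d; the 4 given values yield a linear system in the 4 coefficients.
Solving, the leading coefficient vanishes, and T(k) = 6k² + 7k - 1.
Then T(5) = 184.

184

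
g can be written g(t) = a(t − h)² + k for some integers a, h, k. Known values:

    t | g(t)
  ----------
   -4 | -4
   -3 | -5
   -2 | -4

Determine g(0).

First differences -1, 1; second difference 2 = 2a, so a = 1.
Expanding, the t-coefficient is −2ah = -2h; matching it to the data gives h = -3, and then k = -5.
So g(t) = 1(t + 3)² − 5.
g(0) = 1·3² − 5 = 4.

4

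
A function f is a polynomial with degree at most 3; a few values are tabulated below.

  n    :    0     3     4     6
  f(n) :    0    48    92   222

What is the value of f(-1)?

Write f(n) = an³ + bn² + cn + d; the 4 given values yield a linear system in the 4 coefficients.
Solving, the leading coefficient vanishes, and f(n) = 7n² - 5n.
Then f(-1) = 12.

12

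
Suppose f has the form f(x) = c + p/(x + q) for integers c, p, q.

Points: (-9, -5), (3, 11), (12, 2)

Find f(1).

(f(x) − c)(x + q) = p for each data point; the three points give a linear system in c and q, then p follows.
Solving: c = -1, q = 0, p = 36, so f(x) = -1 + 36/(x + 0).
Then f(1) = -1 + 36/1 = 35.

35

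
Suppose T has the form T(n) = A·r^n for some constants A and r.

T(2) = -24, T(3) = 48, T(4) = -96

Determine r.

-2

Consecutive ratio: 48/(-24) = -2, and -96/48 = -2, so r = -2.
Then A·(-2)^2 = -24 gives A = -6, and T(n) = -6·(-2)^n.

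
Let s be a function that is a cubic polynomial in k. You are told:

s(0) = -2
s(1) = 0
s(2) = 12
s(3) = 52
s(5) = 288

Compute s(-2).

-48

Write s(k) = ak³ + bk² + ck + d; the 5 given values yield a linear system in the 4 coefficients.
Solving, s(k) = 3k³ - 4k² + 3k - 2.
Then s(-2) = -48.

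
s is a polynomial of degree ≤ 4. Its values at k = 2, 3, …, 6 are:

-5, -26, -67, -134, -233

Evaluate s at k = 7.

First differences: -21, -41, -67, -99. Second differences: -20, -26, -32. Third differences: -6, -6.
Level-3 differences are constant, so s has degree 3.
Fitting a degree-3 polynomial gives s(k) = -k³ - k² + 3k + 1.
Then s(7) = -370.

-370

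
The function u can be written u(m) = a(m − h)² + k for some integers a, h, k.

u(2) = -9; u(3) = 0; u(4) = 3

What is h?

First differences 9, 3; second difference -6 = 2a, so a = -3.
Expanding, the m-coefficient is −2ah = 6h; matching it to the data gives h = 4, and then k = 3.
So u(m) = -3(m − 4)² + 3.
Hence h = 4.

4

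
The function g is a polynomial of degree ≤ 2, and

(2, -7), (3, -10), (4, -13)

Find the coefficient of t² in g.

Write g(t) = at² + bt + c; the 3 given values yield a linear system in the 3 coefficients.
Solving, the leading coefficient vanishes, and g(t) = -3t - 1.
The coefficient of t² is 0.

0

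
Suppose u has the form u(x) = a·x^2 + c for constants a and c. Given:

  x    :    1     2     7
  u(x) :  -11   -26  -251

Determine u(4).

-86

From u(1) = -11 and u(2) = -26: 1a + c = -11 and 4a + c = -26.
Subtracting: 3a = -15, so a = -5; then c = -11 − (-5)·1 = -6.
So u(x) = -5x² − 6, and u(4) = -86.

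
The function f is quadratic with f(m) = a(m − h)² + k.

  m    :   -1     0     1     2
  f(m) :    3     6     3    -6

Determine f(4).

First differences 3, -3, -9; second difference -6 = 2a, so a = -3.
Expanding, the m-coefficient is −2ah = 6h; matching it to the data gives h = 0, and then k = 6.
So f(m) = -3(m + 0)² + 6.
f(4) = -3·4² + 6 = -42.

-42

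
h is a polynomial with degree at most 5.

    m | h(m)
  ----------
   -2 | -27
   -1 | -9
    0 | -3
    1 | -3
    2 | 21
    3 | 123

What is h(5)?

First differences: 18, 6, 0, 24, 102. Second differences: -12, -6, 24, 78. Third differences: 6, 30, 54. Fourth differences: 24, 24.
Level-4 differences are constant, so h has degree 4.
Fitting a degree-4 polynomial gives h(m) = m^4 + 3m³ - 4m² - 3.
Then h(5) = 897.

897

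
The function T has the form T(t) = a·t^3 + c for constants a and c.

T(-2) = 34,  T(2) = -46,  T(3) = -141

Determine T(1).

-11

From T(-2) = 34 and T(2) = -46: -8a + c = 34 and 8a + c = -46.
Subtracting: 16a = -80, so a = -5; then c = 34 − (-5)·(-8) = -6.
So T(t) = -5t³ − 6, and T(1) = -11.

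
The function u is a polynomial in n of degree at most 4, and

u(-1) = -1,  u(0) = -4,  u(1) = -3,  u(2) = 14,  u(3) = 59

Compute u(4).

First differences: -3, 1, 17, 45. Second differences: 4, 16, 28. Third differences: 12, 12.
Level-3 differences are constant, so u has degree 3.
Fitting a degree-3 polynomial gives u(n) = 2n³ + 2n² - 3n - 4.
Then u(4) = 144.

144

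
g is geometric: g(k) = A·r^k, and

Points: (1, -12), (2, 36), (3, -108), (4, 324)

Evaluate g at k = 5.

Consecutive ratio: 36/(-12) = -3, and -108/36 = -3, so r = -3.
Then A·(-3)^1 = -12 gives A = 4, and g(k) = 4·(-3)^k.
g(5) = 4·(-3)^5 = -972.

-972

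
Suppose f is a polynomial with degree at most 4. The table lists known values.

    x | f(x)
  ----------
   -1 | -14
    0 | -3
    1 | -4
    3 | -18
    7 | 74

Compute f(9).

Write f(x) = ax^4 + bx³ + cx² + dx + e; the 5 given values yield a linear system in the 5 coefficients.
Solving, the leading coefficient vanishes, and f(x) = x³ - 6x² + 4x - 3.
Then f(9) = 276.

276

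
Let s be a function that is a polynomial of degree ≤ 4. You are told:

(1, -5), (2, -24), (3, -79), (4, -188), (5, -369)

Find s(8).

-1524

Write s(x) = ax^4 + bx³ + cx² + dx + e; the 5 given values yield a linear system in the 5 coefficients.
Solving, the leading coefficient vanishes, and s(x) = -3x³ + 2x - 4.
Then s(8) = -1524.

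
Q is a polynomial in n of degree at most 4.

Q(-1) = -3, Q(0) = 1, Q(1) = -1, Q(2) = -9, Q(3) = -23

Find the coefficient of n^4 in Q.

0

Write Q(n) = an^4 + bn³ + cn² + dn + e; the 5 given values yield a linear system in the 5 coefficients.
Solving, the top 2 coefficients vanish, and Q(n) = -3n² + n + 1.
The coefficient of n^4 is 0.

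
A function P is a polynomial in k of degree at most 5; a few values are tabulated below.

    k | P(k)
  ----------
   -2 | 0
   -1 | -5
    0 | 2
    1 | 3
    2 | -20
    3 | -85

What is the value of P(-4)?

Write P(k) = ak^5 + bk^4 + ck³ + dk² + ek + p; the 6 given values yield a linear system in the 6 coefficients.
Solving, the top 2 coefficients vanish, and P(k) = -3k³ - 3k² + 7k + 2.
Then P(-4) = 118.

118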